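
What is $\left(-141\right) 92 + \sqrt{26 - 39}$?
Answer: $-12972 + i \sqrt{13} \approx -12972.0 + 3.6056 i$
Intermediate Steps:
$\left(-141\right) 92 + \sqrt{26 - 39} = -12972 + \sqrt{-13} = -12972 + i \sqrt{13}$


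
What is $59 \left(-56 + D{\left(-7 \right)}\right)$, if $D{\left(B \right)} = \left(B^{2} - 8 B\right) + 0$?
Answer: $2891$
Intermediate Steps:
$D{\left(B \right)} = B^{2} - 8 B$
$59 \left(-56 + D{\left(-7 \right)}\right) = 59 \left(-56 - 7 \left(-8 - 7\right)\right) = 59 \left(-56 - -105\right) = 59 \left(-56 + 105\right) = 59 \cdot 49 = 2891$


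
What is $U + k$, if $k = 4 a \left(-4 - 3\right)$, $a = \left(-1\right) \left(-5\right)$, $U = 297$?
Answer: $157$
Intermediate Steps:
$a = 5$
$k = -140$ ($k = 4 \cdot 5 \left(-4 - 3\right) = 20 \left(-4 - 3\right) = 20 \left(-7\right) = -140$)
$U + k = 297 - 140 = 157$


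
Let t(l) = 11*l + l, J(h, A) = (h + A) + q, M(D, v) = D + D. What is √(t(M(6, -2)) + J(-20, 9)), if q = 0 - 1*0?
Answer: √133 ≈ 11.533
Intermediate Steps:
q = 0 (q = 0 + 0 = 0)
M(D, v) = 2*D
J(h, A) = A + h (J(h, A) = (h + A) + 0 = (A + h) + 0 = A + h)
t(l) = 12*l
√(t(M(6, -2)) + J(-20, 9)) = √(12*(2*6) + (9 - 20)) = √(12*12 - 11) = √(144 - 11) = √133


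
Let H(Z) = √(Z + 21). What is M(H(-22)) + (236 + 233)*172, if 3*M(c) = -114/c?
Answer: 80668 + 38*I ≈ 80668.0 + 38.0*I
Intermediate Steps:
H(Z) = √(21 + Z)
M(c) = -38/c (M(c) = (-114/c)/3 = -38/c)
M(H(-22)) + (236 + 233)*172 = -38/√(21 - 22) + (236 + 233)*172 = -38*(-I) + 469*172 = -38*(-I) + 80668 = -(-38)*I + 80668 = 38*I + 80668 = 80668 + 38*I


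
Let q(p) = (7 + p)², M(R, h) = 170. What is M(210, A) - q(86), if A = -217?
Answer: -8479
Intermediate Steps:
M(210, A) - q(86) = 170 - (7 + 86)² = 170 - 1*93² = 170 - 1*8649 = 170 - 8649 = -8479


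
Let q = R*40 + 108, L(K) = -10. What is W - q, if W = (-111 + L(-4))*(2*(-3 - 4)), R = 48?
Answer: -334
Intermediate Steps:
W = 1694 (W = (-111 - 10)*(2*(-3 - 4)) = -242*(-7) = -121*(-14) = 1694)
q = 2028 (q = 48*40 + 108 = 1920 + 108 = 2028)
W - q = 1694 - 1*2028 = 1694 - 2028 = -334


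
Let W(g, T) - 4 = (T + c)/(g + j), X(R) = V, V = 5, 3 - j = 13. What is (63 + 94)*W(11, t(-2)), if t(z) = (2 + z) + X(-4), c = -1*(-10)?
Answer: 2983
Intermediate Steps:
c = 10
j = -10 (j = 3 - 1*13 = 3 - 13 = -10)
X(R) = 5
t(z) = 7 + z (t(z) = (2 + z) + 5 = 7 + z)
W(g, T) = 4 + (10 + T)/(-10 + g) (W(g, T) = 4 + (T + 10)/(g - 10) = 4 + (10 + T)/(-10 + g))
(63 + 94)*W(11, t(-2)) = (63 + 94)*((-30 + (7 - 2) + 4*11)/(-10 + 11)) = 157*((-30 + 5 + 44)/1) = 157*(1*19) = 157*19 = 2983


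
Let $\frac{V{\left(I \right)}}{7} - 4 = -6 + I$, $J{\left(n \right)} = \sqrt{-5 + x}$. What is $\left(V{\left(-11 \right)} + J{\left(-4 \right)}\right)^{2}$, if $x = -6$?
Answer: $\left(91 - i \sqrt{11}\right)^{2} \approx 8270.0 - 603.63 i$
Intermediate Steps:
$J{\left(n \right)} = i \sqrt{11}$ ($J{\left(n \right)} = \sqrt{-5 - 6} = \sqrt{-11} = i \sqrt{11}$)
$V{\left(I \right)} = -14 + 7 I$ ($V{\left(I \right)} = 28 + 7 \left(-6 + I\right) = 28 + \left(-42 + 7 I\right) = -14 + 7 I$)
$\left(V{\left(-11 \right)} + J{\left(-4 \right)}\right)^{2} = \left(\left(-14 + 7 \left(-11\right)\right) + i \sqrt{11}\right)^{2} = \left(\left(-14 - 77\right) + i \sqrt{11}\right)^{2} = \left(-91 + i \sqrt{11}\right)^{2}$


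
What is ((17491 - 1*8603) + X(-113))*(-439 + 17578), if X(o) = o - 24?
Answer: 149983389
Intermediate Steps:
X(o) = -24 + o
((17491 - 1*8603) + X(-113))*(-439 + 17578) = ((17491 - 1*8603) + (-24 - 113))*(-439 + 17578) = ((17491 - 8603) - 137)*17139 = (8888 - 137)*17139 = 8751*17139 = 149983389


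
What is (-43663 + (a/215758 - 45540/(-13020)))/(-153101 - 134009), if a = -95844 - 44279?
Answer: 2044145863587/13442342625460 ≈ 0.15207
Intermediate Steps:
a = -140123
(-43663 + (a/215758 - 45540/(-13020)))/(-153101 - 134009) = (-43663 + (-140123/215758 - 45540/(-13020)))/(-153101 - 134009) = (-43663 + (-140123*1/215758 - 45540*(-1/13020)))/(-287110) = (-43663 + (-140123/215758 + 759/217))*(-1/287110) = (-43663 + 133353631/46819486)*(-1/287110) = -2044145863587/46819486*(-1/287110) = 2044145863587/13442342625460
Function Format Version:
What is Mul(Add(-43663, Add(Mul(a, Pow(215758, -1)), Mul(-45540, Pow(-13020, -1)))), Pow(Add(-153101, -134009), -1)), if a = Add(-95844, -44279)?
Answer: Rational(2044145863587, 13442342625460) ≈ 0.15207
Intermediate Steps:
a = -140123
Mul(Add(-43663, Add(Mul(a, Pow(215758, -1)), Mul(-45540, Pow(-13020, -1)))), Pow(Add(-153101, -134009), -1)) = Mul(Add(-43663, Add(Mul(-140123, Pow(215758, -1)), Mul(-45540, Pow(-13020, -1)))), Pow(Add(-153101, -134009), -1)) = Mul(Add(-43663, Add(Mul(-140123, Rational(1, 215758)), Mul(-45540, Rational(-1, 13020)))), Pow(-287110, -1)) = Mul(Add(-43663, Add(Rational(-140123, 215758), Rational(759, 217))), Rational(-1, 287110)) = Mul(Add(-43663, Rational(133353631, 46819486)), Rational(-1, 287110)) = Mul(Rational(-2044145863587, 46819486), Rational(-1, 287110)) = Rational(2044145863587, 13442342625460)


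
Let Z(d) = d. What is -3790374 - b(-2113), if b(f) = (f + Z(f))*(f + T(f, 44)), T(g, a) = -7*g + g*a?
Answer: -343112818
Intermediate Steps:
T(g, a) = -7*g + a*g
b(f) = 76*f**2 (b(f) = (f + f)*(f + f*(-7 + 44)) = (2*f)*(f + f*37) = (2*f)*(f + 37*f) = (2*f)*(38*f) = 76*f**2)
-3790374 - b(-2113) = -3790374 - 76*(-2113)**2 = -3790374 - 76*4464769 = -3790374 - 1*339322444 = -3790374 - 339322444 = -343112818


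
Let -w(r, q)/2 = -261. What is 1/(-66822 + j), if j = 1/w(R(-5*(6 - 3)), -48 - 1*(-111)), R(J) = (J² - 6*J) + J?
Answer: -522/34881083 ≈ -1.4965e-5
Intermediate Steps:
R(J) = J² - 5*J
w(r, q) = 522 (w(r, q) = -2*(-261) = 522)
j = 1/522 ≈ 0.0019157
1/(-66822 + j) = 1/(-66822 + 1/522) = 1/(-34881083/522) = -522/34881083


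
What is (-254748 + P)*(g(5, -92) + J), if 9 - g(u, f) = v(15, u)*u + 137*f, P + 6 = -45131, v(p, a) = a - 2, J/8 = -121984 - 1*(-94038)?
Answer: 63266738450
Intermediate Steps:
J = -223568 (J = 8*(-121984 - 1*(-94038)) = 8*(-121984 + 94038) = 8*(-27946) = -223568)
v(p, a) = -2 + a
P = -45137 (P = -6 - 45131 = -45137)
g(u, f) = 9 - 137*f - u*(-2 + u) (g(u, f) = 9 - ((-2 + u)*u + 137*f) = 9 - (u*(-2 + u) + 137*f) = 9 - (137*f + u*(-2 + u)) = 9 + (-137*f - u*(-2 + u)) = 9 - 137*f - u*(-2 + u))
(-254748 + P)*(g(5, -92) + J) = (-254748 - 45137)*((9 - 137*(-92) - 1*5*(-2 + 5)) - 223568) = -299885*((9 + 12604 - 1*5*3) - 223568) = -299885*((9 + 12604 - 15) - 223568) = -299885*(12598 - 223568) = -299885*(-210970) = 63266738450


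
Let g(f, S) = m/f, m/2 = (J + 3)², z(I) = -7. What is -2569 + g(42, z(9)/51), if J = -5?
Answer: -53945/21 ≈ -2568.8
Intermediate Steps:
m = 8 (m = 2*(-5 + 3)² = 2*(-2)² = 2*4 = 8)
g(f, S) = 8/f
-2569 + g(42, z(9)/51) = -2569 + 8/42 = -2569 + 8*(1/42) = -2569 + 4/21 = -53945/21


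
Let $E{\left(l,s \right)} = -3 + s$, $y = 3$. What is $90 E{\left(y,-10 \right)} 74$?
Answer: $-86580$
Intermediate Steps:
$90 E{\left(y,-10 \right)} 74 = 90 \left(-3 - 10\right) 74 = 90 \left(-13\right) 74 = \left(-1170\right) 74 = -86580$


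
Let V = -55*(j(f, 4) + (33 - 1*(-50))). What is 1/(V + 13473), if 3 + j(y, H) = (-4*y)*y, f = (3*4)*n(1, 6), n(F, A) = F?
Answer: 1/40753 ≈ 2.4538e-5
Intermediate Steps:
f = 12 (f = (3*4)*1 = 12*1 = 12)
j(y, H) = -3 - 4*y**2 (j(y, H) = -3 + (-4*y)*y = -3 - 4*y**2)
V = 27280 (V = -55*((-3 - 4*12**2) + (33 - 1*(-50))) = -55*((-3 - 4*144) + (33 + 50)) = -55*((-3 - 576) + 83) = -55*(-579 + 83) = -55*(-496) = 27280)
1/(V + 13473) = 1/(27280 + 13473) = 1/40753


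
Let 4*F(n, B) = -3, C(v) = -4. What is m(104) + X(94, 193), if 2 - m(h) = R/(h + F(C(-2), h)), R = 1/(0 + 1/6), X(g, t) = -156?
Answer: -63626/413 ≈ -154.06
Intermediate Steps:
F(n, B) = -¾ (F(n, B) = (¼)*(-3) = -¾)
R = 6 (R = 1/(0 + ⅙) = 1/(⅙) = 6)
m(h) = 2 - 6/(-¾ + h) (m(h) = 2 - 6/(h - ¾) = 2 - 6/(-¾ + h))
m(104) + X(94, 193) = 2*(-15 + 4*104)/(-3 + 4*104) - 156 = 2*(-15 + 416)/(-3 + 416) - 156 = 2*401/413 - 156 = 2*(1/413)*401 - 156 = 802/413 - 156 = -63626/413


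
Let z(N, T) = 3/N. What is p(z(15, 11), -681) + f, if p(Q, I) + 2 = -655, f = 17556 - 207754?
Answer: -190855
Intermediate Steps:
f = -190198
p(Q, I) = -657 (p(Q, I) = -2 - 655 = -657)
p(z(15, 11), -681) + f = -657 - 190198 = -190855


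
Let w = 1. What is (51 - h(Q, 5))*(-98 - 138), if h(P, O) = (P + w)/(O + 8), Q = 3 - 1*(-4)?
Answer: -154580/13 ≈ -11891.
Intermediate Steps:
Q = 7 (Q = 3 + 4 = 7)
h(P, O) = (1 + P)/(8 + O) (h(P, O) = (P + 1)/(O + 8) = (1 + P)/(8 + O))
(51 - h(Q, 5))*(-98 - 138) = (51 - (1 + 7)/(8 + 5))*(-98 - 138) = (51 - 8/13)*(-236) = (655/13)*(-236) = -154580/13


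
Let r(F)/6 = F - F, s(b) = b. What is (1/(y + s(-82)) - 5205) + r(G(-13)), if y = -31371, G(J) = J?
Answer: -163712866/31453 ≈ -5205.0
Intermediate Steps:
r(F) = 0 (r(F) = 6*(F - F) = 6*0 = 0)
(1/(y + s(-82)) - 5205) + r(G(-13)) = (1/(-31371 - 82) - 5205) + 0 = (1/(-31453) - 5205) + 0 = (-1/31453 - 5205) + 0 = -163712866/31453 + 0 = -163712866/31453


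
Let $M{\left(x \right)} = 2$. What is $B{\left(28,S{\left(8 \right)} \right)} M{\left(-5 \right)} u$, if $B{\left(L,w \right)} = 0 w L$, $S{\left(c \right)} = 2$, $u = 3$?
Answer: $0$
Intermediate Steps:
$B{\left(L,w \right)} = 0$ ($B{\left(L,w \right)} = 0 L = 0$)
$B{\left(28,S{\left(8 \right)} \right)} M{\left(-5 \right)} u = 0 \cdot 2 \cdot 3 = 0 \cdot 6 = 0$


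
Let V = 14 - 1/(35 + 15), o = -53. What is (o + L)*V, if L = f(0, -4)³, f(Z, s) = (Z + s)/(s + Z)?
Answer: -18174/25 ≈ -726.96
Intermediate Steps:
f(Z, s) = 1 (f(Z, s) = (Z + s)/(Z + s) = 1)
V = 699/50 (V = 14 - 1/50 = 699/50 ≈ 13.980)
L = 1 (L = 1³ = 1)
(o + L)*V = (-53 + 1)*(699/50) = -52*699/50 = -18174/25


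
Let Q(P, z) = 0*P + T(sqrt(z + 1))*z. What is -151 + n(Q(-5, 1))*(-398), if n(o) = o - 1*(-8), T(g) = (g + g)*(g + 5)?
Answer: -4927 - 3980*sqrt(2) ≈ -10556.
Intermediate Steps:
T(g) = 2*g*(5 + g) (T(g) = (2*g)*(5 + g) = 2*g*(5 + g))
Q(P, z) = 2*z*sqrt(1 + z)*(5 + sqrt(1 + z)) (Q(P, z) = 0*P + (2*sqrt(z + 1)*(5 + sqrt(z + 1)))*z = 0 + (2*sqrt(1 + z)*(5 + sqrt(1 + z)))*z = 0 + 2*z*sqrt(1 + z)*(5 + sqrt(1 + z)) = 2*z*sqrt(1 + z)*(5 + sqrt(1 + z)))
n(o) = 8 + o (n(o) = o + 8 = 8 + o)
-151 + n(Q(-5, 1))*(-398) = -151 + (8 + 2*1*(1 + 1 + 5*sqrt(1 + 1)))*(-398) = -151 + (8 + 2*1*(1 + 1 + 5*sqrt(2)))*(-398) = -151 + (8 + 2*1*(2 + 5*sqrt(2)))*(-398) = -151 + (8 + (4 + 10*sqrt(2)))*(-398) = -151 + (12 + 10*sqrt(2))*(-398) = -151 + (-4776 - 3980*sqrt(2)) = -4927 - 3980*sqrt(2)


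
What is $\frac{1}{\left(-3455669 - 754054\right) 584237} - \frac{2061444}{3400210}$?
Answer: $- \frac{230457814188115957}{380124303342728805} \approx -0.60627$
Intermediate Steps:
$\frac{1}{\left(-3455669 - 754054\right) 584237} - \frac{2061444}{3400210} = \frac{1}{-4209723} \cdot \frac{1}{584237} - \frac{93702}{154555} = \left(- \frac{1}{4209723}\right) \frac{1}{584237} - \frac{93702}{154555} = - \frac{1}{2459475936351} - \frac{93702}{154555} = - \frac{230457814188115957}{380124303342728805}$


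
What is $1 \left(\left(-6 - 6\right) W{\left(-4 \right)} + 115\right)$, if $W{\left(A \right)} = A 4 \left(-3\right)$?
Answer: $-461$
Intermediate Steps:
$W{\left(A \right)} = - 12 A$ ($W{\left(A \right)} = 4 A \left(-3\right) = - 12 A$)
$1 \left(\left(-6 - 6\right) W{\left(-4 \right)} + 115\right) = 1 \left(\left(-6 - 6\right) \left(\left(-12\right) \left(-4\right)\right) + 115\right) = 1 \left(\left(-12\right) 48 + 115\right) = 1 \left(-576 + 115\right) = 1 \left(-461\right) = -461$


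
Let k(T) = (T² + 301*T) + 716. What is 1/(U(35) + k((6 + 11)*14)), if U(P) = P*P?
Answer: 1/130223 ≈ 7.6791e-6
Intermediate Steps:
U(P) = P²
k(T) = 716 + T² + 301*T
1/(U(35) + k((6 + 11)*14)) = 1/(35² + (716 + ((6 + 11)*14)² + 301*((6 + 11)*14))) = 1/(1225 + (716 + (17*14)² + 301*(17*14))) = 1/(1225 + (716 + 238² + 301*238)) = 1/(1225 + (716 + 56644 + 71638)) = 1/(1225 + 128998) = 1/130223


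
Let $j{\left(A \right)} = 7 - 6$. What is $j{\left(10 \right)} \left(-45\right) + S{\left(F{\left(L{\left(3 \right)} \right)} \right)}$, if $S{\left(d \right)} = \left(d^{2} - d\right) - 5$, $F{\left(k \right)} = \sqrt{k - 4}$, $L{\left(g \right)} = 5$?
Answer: $-50$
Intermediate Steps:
$j{\left(A \right)} = 1$ ($j{\left(A \right)} = 7 - 6 = 1$)
$F{\left(k \right)} = \sqrt{-4 + k}$
$S{\left(d \right)} = -5 + d^{2} - d$
$j{\left(10 \right)} \left(-45\right) + S{\left(F{\left(L{\left(3 \right)} \right)} \right)} = 1 \left(-45\right) - \left(5 - 1 + \sqrt{-4 + 5}\right) = -45 - \left(5 - 1 + \sqrt{1}\right) = -45 - \left(6 - 1\right) = -45 - 5 = -50$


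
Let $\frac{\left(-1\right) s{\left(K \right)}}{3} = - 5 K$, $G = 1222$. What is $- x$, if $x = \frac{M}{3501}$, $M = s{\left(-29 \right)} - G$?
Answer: $\frac{1657}{3501} \approx 0.47329$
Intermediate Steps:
$s{\left(K \right)} = 15 K$ ($s{\left(K \right)} = - 3 \left(- 5 K\right) = 15 K$)
$M = -1657$ ($M = 15 \left(-29\right) - 1222 = -435 - 1222 = -1657$)
$x = - \frac{1657}{3501} \approx -0.47329$
$- x = \left(-1\right) \left(- \frac{1657}{3501}\right) = \frac{1657}{3501}$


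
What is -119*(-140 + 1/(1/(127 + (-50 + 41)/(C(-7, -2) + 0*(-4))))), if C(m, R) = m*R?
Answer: 3247/2 ≈ 1623.5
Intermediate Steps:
C(m, R) = R*m
-119*(-140 + 1/(1/(127 + (-50 + 41)/(C(-7, -2) + 0*(-4))))) = -119*(-140 + 1/(1/(127 + (-50 + 41)/(-2*(-7) + 0*(-4))))) = -119*(-140 + 1/(1/(127 - 9/(14 + 0)))) = -119*(-140 + 1/(1/(127 - 9/14))) = -119*(-140 + 1/(1/(1769/14))) = -119*(-140 + 1/(14/1769)) = -119*(-140 + 1769/14) = -119*(-191/14) = 3247/2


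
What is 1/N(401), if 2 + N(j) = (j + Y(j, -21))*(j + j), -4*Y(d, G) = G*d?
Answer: 2/4020021 ≈ 4.9751e-7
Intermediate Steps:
Y(d, G) = -G*d/4
N(j) = -2 + 25*j²/2 (N(j) = -2 + (j - ¼*(-21)*j)*(j + j) = -2 + (j + 21*j/4)*(2*j) = -2 + (25*j/4)*(2*j) = -2 + 25*j²/2)
1/N(401) = 1/(-2 + (25/2)*401²) = 1/(-2 + (25/2)*160801) = 1/(-2 + 4020025/2) = 1/(4020021/2) = 2/4020021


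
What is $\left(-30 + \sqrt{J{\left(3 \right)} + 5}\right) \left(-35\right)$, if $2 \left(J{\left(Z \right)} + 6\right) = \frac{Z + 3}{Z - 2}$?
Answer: $1050 - 35 \sqrt{2} \approx 1000.5$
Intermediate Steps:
$J{\left(Z \right)} = -6 + \frac{3 + Z}{2 \left(-2 + Z\right)}$ ($J{\left(Z \right)} = -6 + \frac{\left(Z + 3\right) \frac{1}{Z - 2}}{2} = -6 + \frac{\left(3 + Z\right) \frac{1}{-2 + Z}}{2} = -6 + \frac{\frac{1}{-2 + Z} \left(3 + Z\right)}{2} = -6 + \frac{3 + Z}{2 \left(-2 + Z\right)}$)
$\left(-30 + \sqrt{J{\left(3 \right)} + 5}\right) \left(-35\right) = \left(-30 + \sqrt{\frac{27 - 33}{2 \left(-2 + 3\right)} + 5}\right) \left(-35\right) = \left(-30 + \sqrt{\frac{27 - 33}{2 \cdot 1} + 5}\right) \left(-35\right) = \left(-30 + \sqrt{\frac{1}{2} \cdot 1 \left(-6\right) + 5}\right) \left(-35\right) = \left(-30 + \sqrt{-3 + 5}\right) \left(-35\right) = \left(-30 + \sqrt{2}\right) \left(-35\right) = 1050 - 35 \sqrt{2}$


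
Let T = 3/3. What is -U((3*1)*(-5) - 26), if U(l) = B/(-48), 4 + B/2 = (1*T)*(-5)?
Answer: -3/8 ≈ -0.37500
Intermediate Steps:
T = 1 (T = 3*(⅓) = 1)
B = -18 (B = -8 + 2*((1*1)*(-5)) = -8 + 2*(1*(-5)) = -8 + 2*(-5) = -8 - 10 = -18)
U(l) = 3/8 (U(l) = -18/(-48) = -18*(-1/48) = 3/8)
-U((3*1)*(-5) - 26) = -1*3/8 = -3/8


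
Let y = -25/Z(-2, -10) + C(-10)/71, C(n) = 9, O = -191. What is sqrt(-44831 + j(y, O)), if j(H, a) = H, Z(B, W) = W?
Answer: I*sqrt(903919318)/142 ≈ 211.73*I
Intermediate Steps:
y = 373/142 (y = -25/(-10) + 9/71 = -25*(-1/10) + 9*(1/71) = 5/2 + 9/71 = 373/142 ≈ 2.6268)
sqrt(-44831 + j(y, O)) = sqrt(-44831 + 373/142) = sqrt(-6365629/142) = I*sqrt(903919318)/142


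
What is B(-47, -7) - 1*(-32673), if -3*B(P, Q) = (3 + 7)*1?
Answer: 98009/3 ≈ 32670.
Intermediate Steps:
B(P, Q) = -10/3 (B(P, Q) = -(3 + 7)/3 = -10/3)
B(-47, -7) - 1*(-32673) = -10/3 - 1*(-32673) = -10/3 + 32673 = 98009/3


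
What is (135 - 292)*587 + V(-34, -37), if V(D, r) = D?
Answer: -92193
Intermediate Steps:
(135 - 292)*587 + V(-34, -37) = (135 - 292)*587 - 34 = -157*587 - 34 = -92159 - 34 = -92193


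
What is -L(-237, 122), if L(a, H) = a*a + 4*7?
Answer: -56197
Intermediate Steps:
L(a, H) = 28 + a**2 (L(a, H) = a**2 + 28 = 28 + a**2)
-L(-237, 122) = -(28 + (-237)**2) = -(28 + 56169) = -1*56197 = -56197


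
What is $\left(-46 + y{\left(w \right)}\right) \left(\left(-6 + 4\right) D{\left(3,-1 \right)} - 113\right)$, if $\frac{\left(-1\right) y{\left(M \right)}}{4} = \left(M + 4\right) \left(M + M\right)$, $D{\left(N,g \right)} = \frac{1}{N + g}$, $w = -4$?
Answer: $5244$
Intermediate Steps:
$y{\left(M \right)} = - 8 M \left(4 + M\right)$ ($y{\left(M \right)} = - 4 \left(M + 4\right) \left(M + M\right) = - 4 \left(4 + M\right) 2 M = - 4 \cdot 2 M \left(4 + M\right) = - 8 M \left(4 + M\right)$)
$\left(-46 + y{\left(w \right)}\right) \left(\left(-6 + 4\right) D{\left(3,-1 \right)} - 113\right) = \left(-46 - - 32 \left(4 - 4\right)\right) \left(\frac{-6 + 4}{3 - 1} - 113\right) = \left(-46 - \left(-32\right) 0\right) \left(- \frac{2}{2} - 113\right) = \left(-46 + 0\right) \left(\left(-2\right) \frac{1}{2} - 113\right) = - 46 \left(-1 - 113\right) = \left(-46\right) \left(-114\right) = 5244$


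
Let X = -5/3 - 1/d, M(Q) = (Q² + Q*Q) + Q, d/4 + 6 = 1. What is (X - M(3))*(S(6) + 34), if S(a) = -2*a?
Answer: -14927/30 ≈ -497.57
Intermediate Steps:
d = -20 (d = -24 + 4*1 = -24 + 4 = -20)
M(Q) = Q + 2*Q² (M(Q) = (Q² + Q²) + Q = 2*Q² + Q = Q + 2*Q²)
X = -97/60 (X = -5/3 - 1/(-20) = -5*⅓ - 1*(-1/20) = -5/3 + 1/20 = -97/60 ≈ -1.6167)
(X - M(3))*(S(6) + 34) = (-97/60 - 3*(1 + 2*3))*(-2*6 + 34) = (-97/60 - 3*(1 + 6))*(-12 + 34) = (-97/60 - 3*7)*22 = (-97/60 - 1*21)*22 = (-97/60 - 21)*22 = -1357/60*22 = -14927/30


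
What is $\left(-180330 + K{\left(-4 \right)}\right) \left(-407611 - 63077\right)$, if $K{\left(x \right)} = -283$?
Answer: $85012371744$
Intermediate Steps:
$\left(-180330 + K{\left(-4 \right)}\right) \left(-407611 - 63077\right) = \left(-180330 - 283\right) \left(-407611 - 63077\right) = \left(-180613\right) \left(-470688\right) = 85012371744$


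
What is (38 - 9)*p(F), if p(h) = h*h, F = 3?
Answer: 261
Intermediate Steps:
p(h) = h²
(38 - 9)*p(F) = (38 - 9)*3² = 29*9 = 261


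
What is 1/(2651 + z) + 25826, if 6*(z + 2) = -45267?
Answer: 252862364/9791 ≈ 25826.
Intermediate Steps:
z = -15093/2 (z = -2 + (⅙)*(-45267) = -2 - 15089/2 = -15093/2 ≈ -7546.5)
1/(2651 + z) + 25826 = 1/(2651 - 15093/2) + 25826 = 1/(-9791/2) + 25826 = -2/9791 + 25826 = 252862364/9791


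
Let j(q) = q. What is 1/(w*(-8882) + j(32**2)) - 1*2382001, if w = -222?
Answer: -4699278268827/1972828 ≈ -2.3820e+6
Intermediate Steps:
1/(w*(-8882) + j(32**2)) - 1*2382001 = 1/(-222*(-8882) + 32**2) - 1*2382001 = 1/(1971804 + 1024) - 2382001 = 1/1972828 - 2382001 = -4699278268827/1972828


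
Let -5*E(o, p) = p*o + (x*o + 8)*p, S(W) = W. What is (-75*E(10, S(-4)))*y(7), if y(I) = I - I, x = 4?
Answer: 0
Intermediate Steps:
y(I) = 0
E(o, p) = -o*p/5 - p*(8 + 4*o)/5 (E(o, p) = -(p*o + (4*o + 8)*p)/5 = -(o*p + (8 + 4*o)*p)/5 = -(o*p + p*(8 + 4*o))/5 = -o*p/5 - p*(8 + 4*o)/5)
(-75*E(10, S(-4)))*y(7) = -(-15)*(-4)*(8 + 5*10)*0 = -(-15)*(-4)*(8 + 50)*0 = -(-15)*(-4)*58*0 = -75*232/5*0 = -3480*0 = 0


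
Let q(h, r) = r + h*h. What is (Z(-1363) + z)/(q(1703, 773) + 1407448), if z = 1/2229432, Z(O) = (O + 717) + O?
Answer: -4478928887/9605351711760 ≈ -0.00046630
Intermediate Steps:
Z(O) = 717 + 2*O (Z(O) = (717 + O) + O = 717 + 2*O)
z = 1/2229432 ≈ 4.4854e-7
q(h, r) = r + h²
(Z(-1363) + z)/(q(1703, 773) + 1407448) = ((717 + 2*(-1363)) + 1/2229432)/((773 + 1703²) + 1407448) = ((717 - 2726) + 1/2229432)/((773 + 2900209) + 1407448) = (-2009 + 1/2229432)/(2900982 + 1407448) = -4478928887/2229432/4308430 = -4478928887/2229432*1/4308430 = -4478928887/9605351711760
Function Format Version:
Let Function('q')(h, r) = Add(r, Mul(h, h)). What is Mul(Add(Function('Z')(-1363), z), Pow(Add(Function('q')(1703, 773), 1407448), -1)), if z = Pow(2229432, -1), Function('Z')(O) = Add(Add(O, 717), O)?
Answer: Rational(-4478928887, 9605351711760) ≈ -0.00046630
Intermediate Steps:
Function('Z')(O) = Add(717, Mul(2, O)) (Function('Z')(O) = Add(Add(717, O), O) = Add(717, Mul(2, O)))
z = Rational(1, 2229432) ≈ 4.4854e-7
Function('q')(h, r) = Add(r, Pow(h, 2))
Mul(Add(Function('Z')(-1363), z), Pow(Add(Function('q')(1703, 773), 1407448), -1)) = Mul(Add(Add(717, Mul(2, -1363)), Rational(1, 2229432)), Pow(Add(Add(773, Pow(1703, 2)), 1407448), -1)) = Mul(Add(Add(717, -2726), Rational(1, 2229432)), Pow(Add(Add(773, 2900209), 1407448), -1)) = Mul(Add(-2009, Rational(1, 2229432)), Pow(Add(2900982, 1407448), -1)) = Mul(Rational(-4478928887, 2229432), Pow(4308430, -1)) = Mul(Rational(-4478928887, 2229432), Rational(1, 4308430)) = Rational(-4478928887, 9605351711760)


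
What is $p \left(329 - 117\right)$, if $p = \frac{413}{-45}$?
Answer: $- \frac{87556}{45} \approx -1945.7$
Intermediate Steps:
$p = - \frac{413}{45}$ ($p = 413 \left(- \frac{1}{45}\right) = - \frac{413}{45} \approx -9.1778$)
$p \left(329 - 117\right) = - \frac{413 \left(329 - 117\right)}{45} = \left(- \frac{413}{45}\right) 212 = - \frac{87556}{45}$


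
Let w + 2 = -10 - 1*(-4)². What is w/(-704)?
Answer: 7/176 ≈ 0.039773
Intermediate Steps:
w = -28 (w = -2 + (-10 - 1*(-4)²) = -2 + (-10 - 1*16) = -2 + (-10 - 16) = -2 - 26 = -28)
w/(-704) = -28/(-704) = -1/704*(-28) = 7/176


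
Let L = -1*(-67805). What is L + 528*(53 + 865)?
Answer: 552509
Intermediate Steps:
L = 67805
L + 528*(53 + 865) = 67805 + 528*(53 + 865) = 67805 + 528*918 = 67805 + 484704 = 552509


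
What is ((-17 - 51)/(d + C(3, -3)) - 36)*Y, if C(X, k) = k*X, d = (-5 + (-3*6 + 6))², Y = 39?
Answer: -98943/70 ≈ -1413.5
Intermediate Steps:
d = 289 (d = (-5 + (-18 + 6))² = (-5 - 12)² = (-17)² = 289)
C(X, k) = X*k
((-17 - 51)/(d + C(3, -3)) - 36)*Y = ((-17 - 51)/(289 + 3*(-3)) - 36)*39 = (-68/(289 - 9) - 36)*39 = (-68/280 - 36)*39 = (-68*1/280 - 36)*39 = (-17/70 - 36)*39 = -2537/70*39 = -98943/70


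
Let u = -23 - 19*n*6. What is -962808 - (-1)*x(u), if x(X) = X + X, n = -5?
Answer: -961714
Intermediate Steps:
u = 547 (u = -23 - (-95)*6 = -23 - 19*(-30) = -23 + 570 = 547)
x(X) = 2*X
-962808 - (-1)*x(u) = -962808 - (-1)*2*547 = -962808 - (-1)*1094 = -962808 - 1*(-1094) = -962808 + 1094 = -961714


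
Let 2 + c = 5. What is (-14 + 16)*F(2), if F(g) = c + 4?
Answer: 14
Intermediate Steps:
c = 3 (c = -2 + 5 = 3)
F(g) = 7 (F(g) = 3 + 4 = 7)
(-14 + 16)*F(2) = (-14 + 16)*7 = 2*7 = 14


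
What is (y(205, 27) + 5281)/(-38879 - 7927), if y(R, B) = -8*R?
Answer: -3641/46806 ≈ -0.077789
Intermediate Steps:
(y(205, 27) + 5281)/(-38879 - 7927) = (-8*205 + 5281)/(-38879 - 7927) = (-1640 + 5281)/(-46806) = 3641*(-1/46806) = -3641/46806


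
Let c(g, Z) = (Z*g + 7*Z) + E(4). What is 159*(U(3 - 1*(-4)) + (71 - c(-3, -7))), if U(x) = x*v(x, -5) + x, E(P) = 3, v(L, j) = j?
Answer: 10812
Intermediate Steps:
c(g, Z) = 3 + 7*Z + Z*g (c(g, Z) = (Z*g + 7*Z) + 3 = (7*Z + Z*g) + 3 = 3 + 7*Z + Z*g)
U(x) = -4*x (U(x) = x*(-5) + x = -5*x + x = -4*x)
159*(U(3 - 1*(-4)) + (71 - c(-3, -7))) = 159*(-4*(3 - 1*(-4)) + (71 - (3 + 7*(-7) - 7*(-3)))) = 159*(-4*(3 + 4) + (71 - (3 - 49 + 21))) = 159*(-4*7 + (71 - 1*(-25))) = 159*(-28 + (71 + 25)) = 159*(-28 + 96) = 159*68 = 10812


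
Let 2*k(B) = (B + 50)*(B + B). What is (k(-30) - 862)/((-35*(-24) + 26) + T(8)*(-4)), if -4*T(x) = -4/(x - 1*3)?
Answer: -3655/2163 ≈ -1.6898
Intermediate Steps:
k(B) = B*(50 + B) (k(B) = ((B + 50)*(B + B))/2 = ((50 + B)*(2*B))/2 = (2*B*(50 + B))/2 = B*(50 + B))
T(x) = 1/(-3 + x) (T(x) = -(-1)/(x - 1*3) = -(-1)/(x - 3) = -(-1)/(-3 + x) = 1/(-3 + x))
(k(-30) - 862)/((-35*(-24) + 26) + T(8)*(-4)) = (-30*(50 - 30) - 862)/((-35*(-24) + 26) - 4/(-3 + 8)) = (-30*20 - 862)/((840 + 26) - 4/5) = (-600 - 862)/(866 + (⅕)*(-4)) = -1462/(866 - ⅘) = -1462/4326/5 = -1462*5/4326 = -3655/2163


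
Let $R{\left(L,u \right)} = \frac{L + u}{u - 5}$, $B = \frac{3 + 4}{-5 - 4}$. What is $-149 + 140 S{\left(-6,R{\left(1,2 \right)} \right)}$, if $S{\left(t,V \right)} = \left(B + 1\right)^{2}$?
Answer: $- \frac{11509}{81} \approx -142.09$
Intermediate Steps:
$B = - \frac{7}{9}$ ($B = \frac{7}{-9} = 7 \left(- \frac{1}{9}\right) = - \frac{7}{9} \approx -0.77778$)
$R{\left(L,u \right)} = \frac{L + u}{-5 + u}$
$S{\left(t,V \right)} = \frac{4}{81}$ ($S{\left(t,V \right)} = \left(- \frac{7}{9} + 1\right)^{2} = \left(\frac{2}{9}\right)^{2} = \frac{4}{81}$)
$-149 + 140 S{\left(-6,R{\left(1,2 \right)} \right)} = -149 + 140 \cdot \frac{4}{81} = -149 + \frac{560}{81} = - \frac{11509}{81}$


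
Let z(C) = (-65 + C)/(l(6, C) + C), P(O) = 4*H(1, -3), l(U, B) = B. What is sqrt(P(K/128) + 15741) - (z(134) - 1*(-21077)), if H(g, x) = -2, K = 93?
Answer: -5648705/268 + sqrt(15733) ≈ -20952.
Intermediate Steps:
P(O) = -8 (P(O) = 4*(-2) = -8)
z(C) = (-65 + C)/(2*C) (z(C) = (-65 + C)/(C + C) = (-65 + C)/((2*C)) = (-65 + C)*(1/(2*C)) = (-65 + C)/(2*C))
sqrt(P(K/128) + 15741) - (z(134) - 1*(-21077)) = sqrt(-8 + 15741) - ((1/2)*(-65 + 134)/134 - 1*(-21077)) = sqrt(15733) - ((1/2)*(1/134)*69 + 21077) = sqrt(15733) - (69/268 + 21077) = sqrt(15733) - 1*5648705/268 = sqrt(15733) - 5648705/268 = -5648705/268 + sqrt(15733)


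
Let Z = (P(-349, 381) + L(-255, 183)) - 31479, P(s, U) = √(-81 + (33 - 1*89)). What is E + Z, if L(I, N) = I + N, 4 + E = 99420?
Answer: 67865 + I*√137 ≈ 67865.0 + 11.705*I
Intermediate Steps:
E = 99416 (E = -4 + 99420 = 99416)
P(s, U) = I*√137 (P(s, U) = √(-81 + (33 - 89)) = √(-81 - 56) = √(-137) = I*√137)
Z = -31551 + I*√137 (Z = (I*√137 + (-255 + 183)) - 31479 = (I*√137 - 72) - 31479 = (-72 + I*√137) - 31479 = -31551 + I*√137 ≈ -31551.0 + 11.705*I)
E + Z = 99416 + (-31551 + I*√137) = 67865 + I*√137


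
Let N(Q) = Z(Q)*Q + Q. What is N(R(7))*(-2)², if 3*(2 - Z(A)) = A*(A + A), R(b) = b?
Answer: -2492/3 ≈ -830.67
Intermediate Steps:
Z(A) = 2 - 2*A²/3 (Z(A) = 2 - A*(A + A)/3 = 2 - A*2*A/3 = 2 - 2*A²/3)
N(Q) = Q + Q*(2 - 2*Q²/3) (N(Q) = (2 - 2*Q²/3)*Q + Q = Q*(2 - 2*Q²/3) + Q = Q + Q*(2 - 2*Q²/3))
N(R(7))*(-2)² = ((⅓)*7*(9 - 2*7²))*(-2)² = ((⅓)*7*(9 - 2*49))*4 = ((⅓)*7*(9 - 98))*4 = ((⅓)*7*(-89))*4 = -623/3*4 = -2492/3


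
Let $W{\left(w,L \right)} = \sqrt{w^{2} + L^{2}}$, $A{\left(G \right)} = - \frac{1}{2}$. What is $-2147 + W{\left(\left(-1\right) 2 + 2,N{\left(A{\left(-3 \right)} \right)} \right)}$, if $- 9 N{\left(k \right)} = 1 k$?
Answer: $- \frac{38645}{18} \approx -2146.9$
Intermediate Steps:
$A{\left(G \right)} = - \frac{1}{2}$ ($A{\left(G \right)} = \left(-1\right) \frac{1}{2} = - \frac{1}{2}$)
$N{\left(k \right)} = - \frac{k}{9}$ ($N{\left(k \right)} = - \frac{1 k}{9} = - \frac{k}{9}$)
$W{\left(w,L \right)} = \sqrt{L^{2} + w^{2}}$
$-2147 + W{\left(\left(-1\right) 2 + 2,N{\left(A{\left(-3 \right)} \right)} \right)} = -2147 + \sqrt{\left(\left(- \frac{1}{9}\right) \left(- \frac{1}{2}\right)\right)^{2} + \left(\left(-1\right) 2 + 2\right)^{2}} = -2147 + \sqrt{\left(\frac{1}{18}\right)^{2} + \left(-2 + 2\right)^{2}} = -2147 + \sqrt{\frac{1}{324} + 0^{2}} = -2147 + \sqrt{\frac{1}{324} + 0} = -2147 + \sqrt{\frac{1}{324}} = -2147 + \frac{1}{18} = - \frac{38645}{18}$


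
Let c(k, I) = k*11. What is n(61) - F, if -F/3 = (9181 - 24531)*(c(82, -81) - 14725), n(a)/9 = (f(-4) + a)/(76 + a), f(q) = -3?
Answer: 87207234072/137 ≈ 6.3655e+8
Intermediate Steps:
n(a) = 9*(-3 + a)/(76 + a) (n(a) = 9*((-3 + a)/(76 + a)) = 9*(-3 + a)/(76 + a))
c(k, I) = 11*k
F = -636549150 (F = -3*(9181 - 24531)*(11*82 - 14725) = -(-46050)*(902 - 14725) = -(-46050)*(-13823) = -3*212183050 = -636549150)
n(61) - F = 9*(-3 + 61)/(76 + 61) - 1*(-636549150) = 9*58/137 + 636549150 = 9*(1/137)*58 + 636549150 = 522/137 + 636549150 = 87207234072/137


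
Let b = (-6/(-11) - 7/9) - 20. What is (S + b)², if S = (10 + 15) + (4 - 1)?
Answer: 591361/9801 ≈ 60.337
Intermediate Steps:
b = -2003/99 (b = (-6*(-1/11) - 7*⅑) - 20 = (6/11 - 7/9) - 20 = -23/99 - 20 = -2003/99 ≈ -20.232)
S = 28 (S = 25 + 3 = 28)
(S + b)² = (28 - 2003/99)² = (769/99)² = 591361/9801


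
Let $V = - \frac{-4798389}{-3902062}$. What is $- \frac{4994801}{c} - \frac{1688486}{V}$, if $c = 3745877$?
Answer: $\frac{24679975297786146175}{17974174992153} \approx 1.3731 \cdot 10^{6}$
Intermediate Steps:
$V = - \frac{4798389}{3902062}$ ($V = - \frac{\left(-4798389\right) \left(-1\right)}{3902062} = \left(-1\right) \frac{4798389}{3902062} = - \frac{4798389}{3902062} \approx -1.2297$)
$- \frac{4994801}{c} - \frac{1688486}{V} = - \frac{4994801}{3745877} - \frac{1688486}{- \frac{4798389}{3902062}} = \left(-4994801\right) \frac{1}{3745877} - - \frac{6588577058132}{4798389} = - \frac{4994801}{3745877} + \frac{6588577058132}{4798389} = \frac{24679975297786146175}{17974174992153}$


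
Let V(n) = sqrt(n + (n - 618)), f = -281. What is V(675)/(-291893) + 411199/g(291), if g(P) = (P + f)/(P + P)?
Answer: 119658909/5 - 2*sqrt(183)/291893 ≈ 2.3932e+7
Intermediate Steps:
g(P) = (-281 + P)/(2*P) (g(P) = (P - 281)/(P + P) = (-281 + P)/((2*P)) = (-281 + P)*(1/(2*P)) = (-281 + P)/(2*P))
V(n) = sqrt(-618 + 2*n) (V(n) = sqrt(n + (-618 + n)) = sqrt(-618 + 2*n))
V(675)/(-291893) + 411199/g(291) = sqrt(-618 + 2*675)/(-291893) + 411199/(((1/2)*(-281 + 291)/291)) = sqrt(-618 + 1350)*(-1/291893) + 411199/(((1/2)*(1/291)*10)) = sqrt(732)*(-1/291893) + 411199/(5/291) = (2*sqrt(183))*(-1/291893) + 411199*(291/5) = -2*sqrt(183)/291893 + 119658909/5 = 119658909/5 - 2*sqrt(183)/291893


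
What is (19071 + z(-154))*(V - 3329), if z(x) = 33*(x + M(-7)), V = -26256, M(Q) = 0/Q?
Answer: -413864565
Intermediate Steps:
M(Q) = 0
z(x) = 33*x (z(x) = 33*(x + 0) = 33*x)
(19071 + z(-154))*(V - 3329) = (19071 + 33*(-154))*(-26256 - 3329) = (19071 - 5082)*(-29585) = 13989*(-29585) = -413864565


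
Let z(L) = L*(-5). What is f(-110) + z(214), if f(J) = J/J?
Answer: -1069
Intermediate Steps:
f(J) = 1
z(L) = -5*L
f(-110) + z(214) = 1 - 5*214 = 1 - 1070 = -1069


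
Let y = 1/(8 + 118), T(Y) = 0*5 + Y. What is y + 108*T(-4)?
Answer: -54431/126 ≈ -431.99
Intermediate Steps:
T(Y) = Y (T(Y) = 0 + Y = Y)
y = 1/126 ≈ 0.0079365
y + 108*T(-4) = 1/126 + 108*(-4) = 1/126 - 432 = -54431/126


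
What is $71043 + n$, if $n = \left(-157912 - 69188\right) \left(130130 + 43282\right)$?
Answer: $-39381794157$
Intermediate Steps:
$n = -39381865200$ ($n = \left(-227100\right) 173412 = -39381865200$)
$71043 + n = 71043 - 39381865200 = -39381794157$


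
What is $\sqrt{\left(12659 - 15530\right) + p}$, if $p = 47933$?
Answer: $\sqrt{45062} \approx 212.28$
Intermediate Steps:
$\sqrt{\left(12659 - 15530\right) + p} = \sqrt{\left(12659 - 15530\right) + 47933} = \sqrt{-2871 + 47933} = \sqrt{45062}$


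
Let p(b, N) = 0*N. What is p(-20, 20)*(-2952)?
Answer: 0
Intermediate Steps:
p(b, N) = 0
p(-20, 20)*(-2952) = 0*(-2952) = 0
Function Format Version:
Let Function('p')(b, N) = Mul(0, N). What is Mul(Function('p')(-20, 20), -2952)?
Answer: 0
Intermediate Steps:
Function('p')(b, N) = 0
Mul(Function('p')(-20, 20), -2952) = Mul(0, -2952) = 0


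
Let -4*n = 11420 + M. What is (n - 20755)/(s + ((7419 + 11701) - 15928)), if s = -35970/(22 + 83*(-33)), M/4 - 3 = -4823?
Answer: -2320565/395847 ≈ -5.8623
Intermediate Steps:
M = -19280 (M = 12 + 4*(-4823) = 12 - 19292 = -19280)
n = 1965 (n = -(11420 - 19280)/4 = -1/4*(-7860) = 1965)
s = 3270/247 (s = -35970/(22 - 2739) = -35970/(-2717) = -35970*(-1/2717) = 3270/247 ≈ 13.239)
(n - 20755)/(s + ((7419 + 11701) - 15928)) = (1965 - 20755)/(3270/247 + ((7419 + 11701) - 15928)) = -18790/(3270/247 + (19120 - 15928)) = -18790/(3270/247 + 3192) = -18790/791694/247 = -18790*247/791694 = -2320565/395847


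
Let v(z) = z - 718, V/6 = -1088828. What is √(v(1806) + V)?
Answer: 2*I*√1632970 ≈ 2555.8*I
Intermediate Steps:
V = -6532968 (V = 6*(-1088828) = -6532968)
v(z) = -718 + z
√(v(1806) + V) = √((-718 + 1806) - 6532968) = √(1088 - 6532968) = √(-6531880) = 2*I*√1632970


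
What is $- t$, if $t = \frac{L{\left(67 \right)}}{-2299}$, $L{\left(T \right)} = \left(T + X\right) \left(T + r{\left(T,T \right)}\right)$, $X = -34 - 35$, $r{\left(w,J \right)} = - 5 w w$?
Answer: $\frac{44756}{2299} \approx 19.468$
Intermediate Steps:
$r{\left(w,J \right)} = - 5 w^{2}$
$X = -69$
$L{\left(T \right)} = \left(-69 + T\right) \left(T - 5 T^{2}\right)$ ($L{\left(T \right)} = \left(T - 69\right) \left(T - 5 T^{2}\right) = \left(-69 + T\right) \left(T - 5 T^{2}\right)$)
$t = - \frac{44756}{2299}$ ($t = \frac{67 \left(-69 - 5 \cdot 67^{2} + 346 \cdot 67\right)}{-2299} = 67 \left(-69 - 22445 + 23182\right) \left(- \frac{1}{2299}\right) = 67 \cdot 668 \left(- \frac{1}{2299}\right) = 44756 \left(- \frac{1}{2299}\right) = - \frac{44756}{2299} \approx -19.468$)
$- t = \left(-1\right) \left(- \frac{44756}{2299}\right) = \frac{44756}{2299}$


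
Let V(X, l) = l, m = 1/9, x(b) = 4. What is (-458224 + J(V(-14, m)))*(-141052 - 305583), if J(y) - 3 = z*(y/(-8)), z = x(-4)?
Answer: 3683836100665/18 ≈ 2.0466e+11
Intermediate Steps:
z = 4
m = ⅑ ≈ 0.11111
J(y) = 3 - y/2 (J(y) = 3 + 4*(y/(-8)) = 3 + 4*(y*(-⅛)) = 3 + 4*(-y/8) = 3 - y/2)
(-458224 + J(V(-14, m)))*(-141052 - 305583) = (-458224 + (3 - ½*⅑))*(-141052 - 305583) = (-458224 + (3 - 1/18))*(-446635) = (-458224 + 53/18)*(-446635) = -8247979/18*(-446635) = 3683836100665/18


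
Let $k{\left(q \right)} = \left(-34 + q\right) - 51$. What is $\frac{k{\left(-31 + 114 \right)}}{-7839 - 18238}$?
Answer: $\frac{2}{26077} \approx 7.6696 \cdot 10^{-5}$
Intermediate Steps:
$k{\left(q \right)} = -85 + q$
$\frac{k{\left(-31 + 114 \right)}}{-7839 - 18238} = \frac{-85 + \left(-31 + 114\right)}{-7839 - 18238} = \frac{-85 + 83}{-7839 - 18238} = - \frac{2}{-26077} = \left(-2\right) \left(- \frac{1}{26077}\right) = \frac{2}{26077}$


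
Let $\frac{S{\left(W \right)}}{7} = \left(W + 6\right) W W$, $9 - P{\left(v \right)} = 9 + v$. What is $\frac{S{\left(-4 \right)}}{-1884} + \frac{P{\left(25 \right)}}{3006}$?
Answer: $- \frac{60037}{471942} \approx -0.12721$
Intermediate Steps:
$P{\left(v \right)} = - v$ ($P{\left(v \right)} = 9 - \left(9 + v\right) = - v$)
$S{\left(W \right)} = 7 W^{2} \left(6 + W\right)$ ($S{\left(W \right)} = 7 \left(W + 6\right) W W = 7 \left(6 + W\right) W^{2} = 7 W^{2} \left(6 + W\right)$)
$\frac{S{\left(-4 \right)}}{-1884} + \frac{P{\left(25 \right)}}{3006} = \frac{7 \left(-4\right)^{2} \left(6 - 4\right)}{-1884} + \frac{\left(-1\right) 25}{3006} = 7 \cdot 16 \cdot 2 \left(- \frac{1}{1884}\right) - \frac{25}{3006} = 224 \left(- \frac{1}{1884}\right) - \frac{25}{3006} = - \frac{56}{471} - \frac{25}{3006} = - \frac{60037}{471942}$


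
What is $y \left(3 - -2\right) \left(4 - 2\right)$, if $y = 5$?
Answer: $50$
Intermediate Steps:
$y \left(3 - -2\right) \left(4 - 2\right) = 5 \left(3 - -2\right) \left(4 - 2\right) = 5 \left(3 + 2\right) 2 = 5 \cdot 5 \cdot 2 = 25 \cdot 2 = 50$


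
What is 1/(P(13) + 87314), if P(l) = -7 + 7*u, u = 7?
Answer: 1/87356 ≈ 1.1447e-5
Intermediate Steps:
P(l) = 42 (P(l) = -7 + 7*7 = -7 + 49 = 42)
1/(P(13) + 87314) = 1/(42 + 87314) = 1/87356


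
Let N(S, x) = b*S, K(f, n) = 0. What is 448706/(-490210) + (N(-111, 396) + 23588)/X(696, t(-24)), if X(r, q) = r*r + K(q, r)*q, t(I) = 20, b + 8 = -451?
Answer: -90410791463/118732783680 ≈ -0.76146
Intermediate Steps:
b = -459 (b = -8 - 451 = -459)
X(r, q) = r² (X(r, q) = r*r + 0*q = r² + 0 = r²)
N(S, x) = -459*S
448706/(-490210) + (N(-111, 396) + 23588)/X(696, t(-24)) = 448706/(-490210) + (-459*(-111) + 23588)/(696²) = 448706*(-1/490210) + (50949 + 23588)/484416 = -224353/245105 + 74537*(1/484416) = -224353/245105 + 74537/484416 = -90410791463/118732783680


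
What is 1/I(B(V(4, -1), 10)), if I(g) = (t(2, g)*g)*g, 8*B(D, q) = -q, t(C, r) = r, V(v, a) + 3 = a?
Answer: -64/125 ≈ -0.51200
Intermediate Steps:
V(v, a) = -3 + a
B(D, q) = -q/8 (B(D, q) = (-q)/8 = -q/8)
I(g) = g³ (I(g) = (g*g)*g = g²*g = g³)
1/I(B(V(4, -1), 10)) = 1/((-⅛*10)³) = 1/((-5/4)³) = 1/(-125/64) = -64/125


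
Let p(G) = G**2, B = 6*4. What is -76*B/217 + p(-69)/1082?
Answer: -940431/234794 ≈ -4.0053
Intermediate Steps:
B = 24
-76*B/217 + p(-69)/1082 = -76*24/217 + (-69)**2/1082 = -1824*1/217 + 4761*(1/1082) = -1824/217 + 4761/1082 = -940431/234794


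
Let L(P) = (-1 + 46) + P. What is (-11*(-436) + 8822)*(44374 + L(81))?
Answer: 606001000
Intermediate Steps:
L(P) = 45 + P
(-11*(-436) + 8822)*(44374 + L(81)) = (-11*(-436) + 8822)*(44374 + (45 + 81)) = (4796 + 8822)*(44374 + 126) = 13618*44500 = 606001000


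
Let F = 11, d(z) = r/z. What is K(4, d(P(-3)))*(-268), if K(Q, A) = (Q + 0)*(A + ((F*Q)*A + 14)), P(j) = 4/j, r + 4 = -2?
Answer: -232088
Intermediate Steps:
r = -6 (r = -4 - 2 = -6)
d(z) = -6/z
K(Q, A) = Q*(14 + A + 11*A*Q) (K(Q, A) = (Q + 0)*(A + ((11*Q)*A + 14)) = Q*(A + (11*A*Q + 14)) = Q*(A + (14 + 11*A*Q)) = Q*(14 + A + 11*A*Q))
K(4, d(P(-3)))*(-268) = (4*(14 - 6/(4/(-3)) + 11*(-6/(4/(-3)))*4))*(-268) = (4*(14 - 6/(4*(-⅓)) + 11*(-6/(4*(-⅓)))*4))*(-268) = (4*(14 - 6/(-4/3) + 11*(-6/(-4/3))*4))*(-268) = (4*(14 - 6*(-¾) + 11*(-6*(-¾))*4))*(-268) = (4*(14 + 9/2 + 11*(9/2)*4))*(-268) = (4*(14 + 9/2 + 198))*(-268) = (4*(433/2))*(-268) = 866*(-268) = -232088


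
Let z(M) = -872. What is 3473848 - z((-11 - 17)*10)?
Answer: 3474720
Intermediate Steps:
3473848 - z((-11 - 17)*10) = 3473848 - 1*(-872) = 3473848 + 872 = 3474720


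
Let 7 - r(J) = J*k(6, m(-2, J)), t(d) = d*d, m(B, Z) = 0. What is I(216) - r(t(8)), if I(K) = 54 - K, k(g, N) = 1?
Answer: -105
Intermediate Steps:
t(d) = d²
r(J) = 7 - J
I(216) - r(t(8)) = (54 - 1*216) - (7 - 1*8²) = (54 - 216) - (7 - 1*64) = -162 - (7 - 64) = -162 - 1*(-57) = -162 + 57 = -105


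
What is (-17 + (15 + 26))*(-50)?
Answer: -1200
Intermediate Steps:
(-17 + (15 + 26))*(-50) = (-17 + 41)*(-50) = 24*(-50) = -1200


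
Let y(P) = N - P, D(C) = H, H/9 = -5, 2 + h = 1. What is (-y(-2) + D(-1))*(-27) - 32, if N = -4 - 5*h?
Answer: 1264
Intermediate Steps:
h = -1 (h = -2 + 1 = -1)
H = -45 (H = 9*(-5) = -45)
D(C) = -45
N = 1 (N = -4 - 5*(-1) = -4 + 5 = 1)
y(P) = 1 - P
(-y(-2) + D(-1))*(-27) - 32 = (-(1 - 1*(-2)) - 45)*(-27) - 32 = (-(1 + 2) - 45)*(-27) - 32 = (-1*3 - 45)*(-27) - 32 = (-3 - 45)*(-27) - 32 = -48*(-27) - 32 = 1296 - 32 = 1264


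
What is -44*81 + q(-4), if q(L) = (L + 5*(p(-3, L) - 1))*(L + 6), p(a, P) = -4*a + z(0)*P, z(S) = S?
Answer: -3462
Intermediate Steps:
p(a, P) = -4*a (p(a, P) = -4*a + 0*P = -4*a + 0 = -4*a)
q(L) = (6 + L)*(55 + L) (q(L) = (L + 5*(-4*(-3) - 1))*(L + 6) = (L + 5*(12 - 1))*(6 + L) = (L + 5*11)*(6 + L) = (L + 55)*(6 + L) = (55 + L)*(6 + L) = (6 + L)*(55 + L))
-44*81 + q(-4) = -44*81 + (330 + (-4)² + 61*(-4)) = -3564 + (330 + 16 - 244) = -3564 + 102 = -3462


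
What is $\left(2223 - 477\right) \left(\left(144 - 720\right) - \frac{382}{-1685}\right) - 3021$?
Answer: $- \frac{1699021173}{1685} \approx -1.0083 \cdot 10^{6}$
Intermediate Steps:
$\left(2223 - 477\right) \left(\left(144 - 720\right) - \frac{382}{-1685}\right) - 3021 = 1746 \left(\left(144 - 720\right) - - \frac{382}{1685}\right) - 3021 = 1746 \left(-576 + \frac{382}{1685}\right) - 3021 = 1746 \left(- \frac{970178}{1685}\right) - 3021 = - \frac{1693930788}{1685} - 3021 = - \frac{1699021173}{1685}$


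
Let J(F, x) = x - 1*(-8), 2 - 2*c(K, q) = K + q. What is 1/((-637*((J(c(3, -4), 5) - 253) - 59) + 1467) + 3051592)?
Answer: 1/3243522 ≈ 3.0831e-7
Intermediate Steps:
c(K, q) = 1 - K/2 - q/2 (c(K, q) = 1 - (K + q)/2 = 1 + (-K/2 - q/2) = 1 - K/2 - q/2)
J(F, x) = 8 + x (J(F, x) = x + 8 = 8 + x)
1/((-637*((J(c(3, -4), 5) - 253) - 59) + 1467) + 3051592) = 1/((-637*(((8 + 5) - 253) - 59) + 1467) + 3051592) = 1/((-637*((13 - 253) - 59) + 1467) + 3051592) = 1/((-637*(-240 - 59) + 1467) + 3051592) = 1/((-637*(-299) + 1467) + 3051592) = 1/((190463 + 1467) + 3051592) = 1/(191930 + 3051592) = 1/3243522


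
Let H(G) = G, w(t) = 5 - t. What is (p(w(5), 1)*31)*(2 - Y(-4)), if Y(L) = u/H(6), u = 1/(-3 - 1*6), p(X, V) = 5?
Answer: 16895/54 ≈ 312.87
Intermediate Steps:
u = -⅑ (u = 1/(-3 - 6) = 1/(-9) = -⅑ ≈ -0.11111)
Y(L) = -1/54 (Y(L) = -⅑/6 = -⅑*⅙ = -1/54)
(p(w(5), 1)*31)*(2 - Y(-4)) = (5*31)*(2 - 1*(-1/54)) = 155*(2 + 1/54) = 155*(109/54) = 16895/54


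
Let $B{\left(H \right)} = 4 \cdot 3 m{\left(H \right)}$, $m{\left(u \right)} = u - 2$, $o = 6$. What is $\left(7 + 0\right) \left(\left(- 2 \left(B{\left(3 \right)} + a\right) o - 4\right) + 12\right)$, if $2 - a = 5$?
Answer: $-700$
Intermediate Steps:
$a = -3$ ($a = 2 - 5 = -3$)
$m{\left(u \right)} = -2 + u$
$B{\left(H \right)} = -24 + 12 H$ ($B{\left(H \right)} = 4 \cdot 3 \left(-2 + H\right) = 12 \left(-2 + H\right) = -24 + 12 H$)
$\left(7 + 0\right) \left(\left(- 2 \left(B{\left(3 \right)} + a\right) o - 4\right) + 12\right) = \left(7 + 0\right) \left(\left(- 2 \left(\left(-24 + 12 \cdot 3\right) - 3\right) 6 - 4\right) + 12\right) = 7 \left(\left(- 2 \left(\left(-24 + 36\right) - 3\right) 6 - 4\right) + 12\right) = 7 \left(\left(- 2 \left(12 - 3\right) 6 - 4\right) + 12\right) = 7 \left(\left(- 2 \cdot 9 \cdot 6 - 4\right) + 12\right) = 7 \left(\left(\left(-2\right) 54 - 4\right) + 12\right) = 7 \left(\left(-108 - 4\right) + 12\right) = 7 \left(-112 + 12\right) = 7 \left(-100\right) = -700$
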